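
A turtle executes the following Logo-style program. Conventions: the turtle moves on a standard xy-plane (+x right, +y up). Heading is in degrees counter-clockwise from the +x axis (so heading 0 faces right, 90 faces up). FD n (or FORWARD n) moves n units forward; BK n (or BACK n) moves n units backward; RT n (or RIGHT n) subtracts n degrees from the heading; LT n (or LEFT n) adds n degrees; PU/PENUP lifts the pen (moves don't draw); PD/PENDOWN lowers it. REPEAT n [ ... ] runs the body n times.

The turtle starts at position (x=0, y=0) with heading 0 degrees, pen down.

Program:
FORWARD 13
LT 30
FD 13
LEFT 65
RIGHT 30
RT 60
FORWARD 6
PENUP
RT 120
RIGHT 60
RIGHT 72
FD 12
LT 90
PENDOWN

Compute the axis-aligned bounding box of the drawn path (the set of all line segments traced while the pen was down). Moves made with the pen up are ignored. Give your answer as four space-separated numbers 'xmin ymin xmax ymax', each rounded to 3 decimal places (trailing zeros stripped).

Answer: 0 0 30.235 7.023

Derivation:
Executing turtle program step by step:
Start: pos=(0,0), heading=0, pen down
FD 13: (0,0) -> (13,0) [heading=0, draw]
LT 30: heading 0 -> 30
FD 13: (13,0) -> (24.258,6.5) [heading=30, draw]
LT 65: heading 30 -> 95
RT 30: heading 95 -> 65
RT 60: heading 65 -> 5
FD 6: (24.258,6.5) -> (30.235,7.023) [heading=5, draw]
PU: pen up
RT 120: heading 5 -> 245
RT 60: heading 245 -> 185
RT 72: heading 185 -> 113
FD 12: (30.235,7.023) -> (25.547,18.069) [heading=113, move]
LT 90: heading 113 -> 203
PD: pen down
Final: pos=(25.547,18.069), heading=203, 3 segment(s) drawn

Segment endpoints: x in {0, 13, 24.258, 30.235}, y in {0, 6.5, 7.023}
xmin=0, ymin=0, xmax=30.235, ymax=7.023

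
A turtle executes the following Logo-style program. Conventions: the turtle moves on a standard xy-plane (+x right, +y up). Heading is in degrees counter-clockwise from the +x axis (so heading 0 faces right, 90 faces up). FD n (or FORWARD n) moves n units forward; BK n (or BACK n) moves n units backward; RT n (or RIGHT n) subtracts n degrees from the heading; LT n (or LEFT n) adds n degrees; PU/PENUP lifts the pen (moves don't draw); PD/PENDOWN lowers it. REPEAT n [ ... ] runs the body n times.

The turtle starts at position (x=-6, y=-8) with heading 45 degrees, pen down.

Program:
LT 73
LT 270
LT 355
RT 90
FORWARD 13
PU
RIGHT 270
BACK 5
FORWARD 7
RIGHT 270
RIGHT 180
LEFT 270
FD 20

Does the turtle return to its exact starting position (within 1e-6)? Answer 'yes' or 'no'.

Executing turtle program step by step:
Start: pos=(-6,-8), heading=45, pen down
LT 73: heading 45 -> 118
LT 270: heading 118 -> 28
LT 355: heading 28 -> 23
RT 90: heading 23 -> 293
FD 13: (-6,-8) -> (-0.92,-19.967) [heading=293, draw]
PU: pen up
RT 270: heading 293 -> 23
BK 5: (-0.92,-19.967) -> (-5.523,-21.92) [heading=23, move]
FD 7: (-5.523,-21.92) -> (0.921,-19.185) [heading=23, move]
RT 270: heading 23 -> 113
RT 180: heading 113 -> 293
LT 270: heading 293 -> 203
FD 20: (0.921,-19.185) -> (-17.49,-27) [heading=203, move]
Final: pos=(-17.49,-27), heading=203, 1 segment(s) drawn

Start position: (-6, -8)
Final position: (-17.49, -27)
Distance = 22.204; >= 1e-6 -> NOT closed

Answer: no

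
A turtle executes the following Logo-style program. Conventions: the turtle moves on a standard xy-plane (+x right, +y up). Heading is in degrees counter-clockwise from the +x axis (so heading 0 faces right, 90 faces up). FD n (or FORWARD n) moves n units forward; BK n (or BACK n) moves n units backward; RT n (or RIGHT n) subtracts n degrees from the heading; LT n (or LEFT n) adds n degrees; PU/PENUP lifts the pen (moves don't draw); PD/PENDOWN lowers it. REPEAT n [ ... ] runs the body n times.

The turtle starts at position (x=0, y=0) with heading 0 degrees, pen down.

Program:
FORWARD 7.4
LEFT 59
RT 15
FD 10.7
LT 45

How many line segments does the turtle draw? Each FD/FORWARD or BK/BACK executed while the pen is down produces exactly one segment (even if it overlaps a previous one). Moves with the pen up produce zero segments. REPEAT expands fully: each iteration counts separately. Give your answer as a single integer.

Answer: 2

Derivation:
Executing turtle program step by step:
Start: pos=(0,0), heading=0, pen down
FD 7.4: (0,0) -> (7.4,0) [heading=0, draw]
LT 59: heading 0 -> 59
RT 15: heading 59 -> 44
FD 10.7: (7.4,0) -> (15.097,7.433) [heading=44, draw]
LT 45: heading 44 -> 89
Final: pos=(15.097,7.433), heading=89, 2 segment(s) drawn
Segments drawn: 2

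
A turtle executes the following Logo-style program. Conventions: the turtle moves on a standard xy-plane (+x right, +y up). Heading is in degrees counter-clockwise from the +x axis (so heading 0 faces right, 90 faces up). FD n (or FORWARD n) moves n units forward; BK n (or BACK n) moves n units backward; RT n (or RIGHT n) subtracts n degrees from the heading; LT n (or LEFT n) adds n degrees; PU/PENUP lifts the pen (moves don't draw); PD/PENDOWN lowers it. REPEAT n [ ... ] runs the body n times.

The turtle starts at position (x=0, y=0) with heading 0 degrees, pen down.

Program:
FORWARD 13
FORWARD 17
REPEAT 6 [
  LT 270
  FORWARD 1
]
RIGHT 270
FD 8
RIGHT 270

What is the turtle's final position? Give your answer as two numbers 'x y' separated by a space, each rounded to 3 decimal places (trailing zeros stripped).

Answer: 29 -9

Derivation:
Executing turtle program step by step:
Start: pos=(0,0), heading=0, pen down
FD 13: (0,0) -> (13,0) [heading=0, draw]
FD 17: (13,0) -> (30,0) [heading=0, draw]
REPEAT 6 [
  -- iteration 1/6 --
  LT 270: heading 0 -> 270
  FD 1: (30,0) -> (30,-1) [heading=270, draw]
  -- iteration 2/6 --
  LT 270: heading 270 -> 180
  FD 1: (30,-1) -> (29,-1) [heading=180, draw]
  -- iteration 3/6 --
  LT 270: heading 180 -> 90
  FD 1: (29,-1) -> (29,0) [heading=90, draw]
  -- iteration 4/6 --
  LT 270: heading 90 -> 0
  FD 1: (29,0) -> (30,0) [heading=0, draw]
  -- iteration 5/6 --
  LT 270: heading 0 -> 270
  FD 1: (30,0) -> (30,-1) [heading=270, draw]
  -- iteration 6/6 --
  LT 270: heading 270 -> 180
  FD 1: (30,-1) -> (29,-1) [heading=180, draw]
]
RT 270: heading 180 -> 270
FD 8: (29,-1) -> (29,-9) [heading=270, draw]
RT 270: heading 270 -> 0
Final: pos=(29,-9), heading=0, 9 segment(s) drawn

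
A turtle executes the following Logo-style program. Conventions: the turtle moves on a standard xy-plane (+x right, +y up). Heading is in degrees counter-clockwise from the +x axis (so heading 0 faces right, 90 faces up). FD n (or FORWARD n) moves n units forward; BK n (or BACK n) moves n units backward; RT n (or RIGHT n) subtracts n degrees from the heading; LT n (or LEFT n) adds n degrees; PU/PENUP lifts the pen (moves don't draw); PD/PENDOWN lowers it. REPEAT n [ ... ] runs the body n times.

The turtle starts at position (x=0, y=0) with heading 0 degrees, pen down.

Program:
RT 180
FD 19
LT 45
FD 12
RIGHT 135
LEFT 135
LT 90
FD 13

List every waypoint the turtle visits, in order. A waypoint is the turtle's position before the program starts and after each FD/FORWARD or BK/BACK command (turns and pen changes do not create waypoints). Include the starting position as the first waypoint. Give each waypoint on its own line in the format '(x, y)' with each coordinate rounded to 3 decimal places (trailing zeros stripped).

Answer: (0, 0)
(-19, 0)
(-27.485, -8.485)
(-18.293, -17.678)

Derivation:
Executing turtle program step by step:
Start: pos=(0,0), heading=0, pen down
RT 180: heading 0 -> 180
FD 19: (0,0) -> (-19,0) [heading=180, draw]
LT 45: heading 180 -> 225
FD 12: (-19,0) -> (-27.485,-8.485) [heading=225, draw]
RT 135: heading 225 -> 90
LT 135: heading 90 -> 225
LT 90: heading 225 -> 315
FD 13: (-27.485,-8.485) -> (-18.293,-17.678) [heading=315, draw]
Final: pos=(-18.293,-17.678), heading=315, 3 segment(s) drawn
Waypoints (4 total):
(0, 0)
(-19, 0)
(-27.485, -8.485)
(-18.293, -17.678)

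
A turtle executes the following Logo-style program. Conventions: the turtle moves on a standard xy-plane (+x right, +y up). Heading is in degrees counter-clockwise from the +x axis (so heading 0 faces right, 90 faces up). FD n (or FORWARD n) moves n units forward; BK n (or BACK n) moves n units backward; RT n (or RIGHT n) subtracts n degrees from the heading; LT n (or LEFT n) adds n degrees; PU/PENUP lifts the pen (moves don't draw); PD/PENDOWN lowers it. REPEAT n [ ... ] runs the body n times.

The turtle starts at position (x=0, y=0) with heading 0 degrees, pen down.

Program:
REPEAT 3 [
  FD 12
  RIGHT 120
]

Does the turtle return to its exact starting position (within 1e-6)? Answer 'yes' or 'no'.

Answer: yes

Derivation:
Executing turtle program step by step:
Start: pos=(0,0), heading=0, pen down
REPEAT 3 [
  -- iteration 1/3 --
  FD 12: (0,0) -> (12,0) [heading=0, draw]
  RT 120: heading 0 -> 240
  -- iteration 2/3 --
  FD 12: (12,0) -> (6,-10.392) [heading=240, draw]
  RT 120: heading 240 -> 120
  -- iteration 3/3 --
  FD 12: (6,-10.392) -> (0,0) [heading=120, draw]
  RT 120: heading 120 -> 0
]
Final: pos=(0,0), heading=0, 3 segment(s) drawn

Start position: (0, 0)
Final position: (0, 0)
Distance = 0; < 1e-6 -> CLOSED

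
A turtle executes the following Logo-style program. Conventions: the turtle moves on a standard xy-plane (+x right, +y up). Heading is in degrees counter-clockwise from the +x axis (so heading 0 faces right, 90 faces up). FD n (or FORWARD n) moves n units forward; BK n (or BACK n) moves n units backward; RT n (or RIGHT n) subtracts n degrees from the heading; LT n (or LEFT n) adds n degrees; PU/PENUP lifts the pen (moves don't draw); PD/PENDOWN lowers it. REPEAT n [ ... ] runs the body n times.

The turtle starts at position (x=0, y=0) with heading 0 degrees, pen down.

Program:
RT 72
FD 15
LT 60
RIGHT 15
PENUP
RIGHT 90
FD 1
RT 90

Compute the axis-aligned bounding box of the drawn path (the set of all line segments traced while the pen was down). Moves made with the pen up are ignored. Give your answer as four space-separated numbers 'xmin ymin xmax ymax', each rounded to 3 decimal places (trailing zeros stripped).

Executing turtle program step by step:
Start: pos=(0,0), heading=0, pen down
RT 72: heading 0 -> 288
FD 15: (0,0) -> (4.635,-14.266) [heading=288, draw]
LT 60: heading 288 -> 348
RT 15: heading 348 -> 333
PU: pen up
RT 90: heading 333 -> 243
FD 1: (4.635,-14.266) -> (4.181,-15.157) [heading=243, move]
RT 90: heading 243 -> 153
Final: pos=(4.181,-15.157), heading=153, 1 segment(s) drawn

Segment endpoints: x in {0, 4.635}, y in {-14.266, 0}
xmin=0, ymin=-14.266, xmax=4.635, ymax=0

Answer: 0 -14.266 4.635 0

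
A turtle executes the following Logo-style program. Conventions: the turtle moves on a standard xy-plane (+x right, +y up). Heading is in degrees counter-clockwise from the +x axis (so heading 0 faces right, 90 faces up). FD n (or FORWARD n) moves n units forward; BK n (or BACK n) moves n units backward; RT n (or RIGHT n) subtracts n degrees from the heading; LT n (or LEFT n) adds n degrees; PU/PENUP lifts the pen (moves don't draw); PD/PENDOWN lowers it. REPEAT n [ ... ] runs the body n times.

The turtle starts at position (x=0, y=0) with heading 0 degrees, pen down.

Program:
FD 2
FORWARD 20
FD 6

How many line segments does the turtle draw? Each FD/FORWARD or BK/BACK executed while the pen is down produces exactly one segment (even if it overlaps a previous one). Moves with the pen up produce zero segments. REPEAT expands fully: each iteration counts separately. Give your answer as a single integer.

Answer: 3

Derivation:
Executing turtle program step by step:
Start: pos=(0,0), heading=0, pen down
FD 2: (0,0) -> (2,0) [heading=0, draw]
FD 20: (2,0) -> (22,0) [heading=0, draw]
FD 6: (22,0) -> (28,0) [heading=0, draw]
Final: pos=(28,0), heading=0, 3 segment(s) drawn
Segments drawn: 3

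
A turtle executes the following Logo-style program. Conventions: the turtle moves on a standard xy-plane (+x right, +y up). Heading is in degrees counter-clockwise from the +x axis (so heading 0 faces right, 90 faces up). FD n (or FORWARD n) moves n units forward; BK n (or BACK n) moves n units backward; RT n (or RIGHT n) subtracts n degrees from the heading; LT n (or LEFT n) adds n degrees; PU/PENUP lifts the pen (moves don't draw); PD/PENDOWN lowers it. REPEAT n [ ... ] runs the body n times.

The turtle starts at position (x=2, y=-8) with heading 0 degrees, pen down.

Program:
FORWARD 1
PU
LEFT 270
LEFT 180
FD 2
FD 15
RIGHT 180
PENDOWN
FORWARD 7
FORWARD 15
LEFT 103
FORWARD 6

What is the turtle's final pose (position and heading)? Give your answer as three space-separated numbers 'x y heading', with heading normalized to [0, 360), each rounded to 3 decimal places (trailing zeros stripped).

Answer: 8.846 -11.65 13

Derivation:
Executing turtle program step by step:
Start: pos=(2,-8), heading=0, pen down
FD 1: (2,-8) -> (3,-8) [heading=0, draw]
PU: pen up
LT 270: heading 0 -> 270
LT 180: heading 270 -> 90
FD 2: (3,-8) -> (3,-6) [heading=90, move]
FD 15: (3,-6) -> (3,9) [heading=90, move]
RT 180: heading 90 -> 270
PD: pen down
FD 7: (3,9) -> (3,2) [heading=270, draw]
FD 15: (3,2) -> (3,-13) [heading=270, draw]
LT 103: heading 270 -> 13
FD 6: (3,-13) -> (8.846,-11.65) [heading=13, draw]
Final: pos=(8.846,-11.65), heading=13, 4 segment(s) drawn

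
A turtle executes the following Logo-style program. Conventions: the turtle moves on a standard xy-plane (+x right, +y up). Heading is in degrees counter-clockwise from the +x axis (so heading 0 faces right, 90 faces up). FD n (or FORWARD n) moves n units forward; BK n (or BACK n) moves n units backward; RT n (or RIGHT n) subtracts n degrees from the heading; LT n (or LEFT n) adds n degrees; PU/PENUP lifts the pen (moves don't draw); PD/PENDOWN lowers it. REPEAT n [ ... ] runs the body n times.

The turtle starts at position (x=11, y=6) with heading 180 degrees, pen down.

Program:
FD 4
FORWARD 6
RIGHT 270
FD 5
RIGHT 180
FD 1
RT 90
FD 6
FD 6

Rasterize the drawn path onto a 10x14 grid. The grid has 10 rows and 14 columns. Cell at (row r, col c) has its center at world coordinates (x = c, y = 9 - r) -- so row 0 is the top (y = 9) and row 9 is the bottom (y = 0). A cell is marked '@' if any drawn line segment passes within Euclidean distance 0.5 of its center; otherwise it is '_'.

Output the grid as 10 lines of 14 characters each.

Answer: ______________
______________
______________
_@@@@@@@@@@@__
_@____________
_@____________
_@____________
_@@@@@@@@@@@@@
_@____________
______________

Derivation:
Segment 0: (11,6) -> (7,6)
Segment 1: (7,6) -> (1,6)
Segment 2: (1,6) -> (1,1)
Segment 3: (1,1) -> (1,2)
Segment 4: (1,2) -> (7,2)
Segment 5: (7,2) -> (13,2)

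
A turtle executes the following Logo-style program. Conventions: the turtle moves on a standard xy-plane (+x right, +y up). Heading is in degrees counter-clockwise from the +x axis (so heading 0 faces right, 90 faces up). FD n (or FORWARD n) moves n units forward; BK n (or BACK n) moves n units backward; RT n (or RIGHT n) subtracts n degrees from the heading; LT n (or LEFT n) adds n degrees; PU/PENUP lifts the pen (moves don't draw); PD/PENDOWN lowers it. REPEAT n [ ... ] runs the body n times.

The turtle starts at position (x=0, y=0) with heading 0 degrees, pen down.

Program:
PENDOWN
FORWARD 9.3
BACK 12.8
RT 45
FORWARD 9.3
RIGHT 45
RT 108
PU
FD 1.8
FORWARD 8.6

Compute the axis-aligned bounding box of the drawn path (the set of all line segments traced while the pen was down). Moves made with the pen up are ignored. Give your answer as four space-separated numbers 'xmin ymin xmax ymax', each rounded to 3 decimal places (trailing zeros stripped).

Answer: -3.5 -6.576 9.3 0

Derivation:
Executing turtle program step by step:
Start: pos=(0,0), heading=0, pen down
PD: pen down
FD 9.3: (0,0) -> (9.3,0) [heading=0, draw]
BK 12.8: (9.3,0) -> (-3.5,0) [heading=0, draw]
RT 45: heading 0 -> 315
FD 9.3: (-3.5,0) -> (3.076,-6.576) [heading=315, draw]
RT 45: heading 315 -> 270
RT 108: heading 270 -> 162
PU: pen up
FD 1.8: (3.076,-6.576) -> (1.364,-6.02) [heading=162, move]
FD 8.6: (1.364,-6.02) -> (-6.815,-3.362) [heading=162, move]
Final: pos=(-6.815,-3.362), heading=162, 3 segment(s) drawn

Segment endpoints: x in {-3.5, 0, 3.076, 9.3}, y in {-6.576, 0}
xmin=-3.5, ymin=-6.576, xmax=9.3, ymax=0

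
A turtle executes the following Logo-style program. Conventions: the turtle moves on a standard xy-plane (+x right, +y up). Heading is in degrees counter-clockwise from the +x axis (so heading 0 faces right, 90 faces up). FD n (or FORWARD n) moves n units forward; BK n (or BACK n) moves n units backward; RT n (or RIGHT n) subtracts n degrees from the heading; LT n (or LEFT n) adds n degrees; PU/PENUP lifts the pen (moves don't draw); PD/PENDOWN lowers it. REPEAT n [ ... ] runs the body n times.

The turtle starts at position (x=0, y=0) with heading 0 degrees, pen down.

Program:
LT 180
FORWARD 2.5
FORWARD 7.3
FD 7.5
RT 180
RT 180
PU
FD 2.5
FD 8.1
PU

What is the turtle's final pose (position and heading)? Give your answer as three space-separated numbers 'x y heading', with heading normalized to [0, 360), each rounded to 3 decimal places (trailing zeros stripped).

Executing turtle program step by step:
Start: pos=(0,0), heading=0, pen down
LT 180: heading 0 -> 180
FD 2.5: (0,0) -> (-2.5,0) [heading=180, draw]
FD 7.3: (-2.5,0) -> (-9.8,0) [heading=180, draw]
FD 7.5: (-9.8,0) -> (-17.3,0) [heading=180, draw]
RT 180: heading 180 -> 0
RT 180: heading 0 -> 180
PU: pen up
FD 2.5: (-17.3,0) -> (-19.8,0) [heading=180, move]
FD 8.1: (-19.8,0) -> (-27.9,0) [heading=180, move]
PU: pen up
Final: pos=(-27.9,0), heading=180, 3 segment(s) drawn

Answer: -27.9 0 180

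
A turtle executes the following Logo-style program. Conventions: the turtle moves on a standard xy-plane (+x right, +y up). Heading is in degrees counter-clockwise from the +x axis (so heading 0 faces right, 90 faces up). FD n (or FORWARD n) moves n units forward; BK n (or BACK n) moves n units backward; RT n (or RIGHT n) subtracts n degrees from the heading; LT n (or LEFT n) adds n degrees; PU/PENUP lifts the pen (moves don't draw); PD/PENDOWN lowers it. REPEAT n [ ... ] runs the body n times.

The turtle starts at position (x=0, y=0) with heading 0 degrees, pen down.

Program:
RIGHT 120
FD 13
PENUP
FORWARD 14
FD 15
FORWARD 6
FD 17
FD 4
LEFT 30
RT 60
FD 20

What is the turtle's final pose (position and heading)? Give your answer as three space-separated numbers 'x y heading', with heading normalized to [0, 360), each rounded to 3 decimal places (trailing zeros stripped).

Executing turtle program step by step:
Start: pos=(0,0), heading=0, pen down
RT 120: heading 0 -> 240
FD 13: (0,0) -> (-6.5,-11.258) [heading=240, draw]
PU: pen up
FD 14: (-6.5,-11.258) -> (-13.5,-23.383) [heading=240, move]
FD 15: (-13.5,-23.383) -> (-21,-36.373) [heading=240, move]
FD 6: (-21,-36.373) -> (-24,-41.569) [heading=240, move]
FD 17: (-24,-41.569) -> (-32.5,-56.292) [heading=240, move]
FD 4: (-32.5,-56.292) -> (-34.5,-59.756) [heading=240, move]
LT 30: heading 240 -> 270
RT 60: heading 270 -> 210
FD 20: (-34.5,-59.756) -> (-51.821,-69.756) [heading=210, move]
Final: pos=(-51.821,-69.756), heading=210, 1 segment(s) drawn

Answer: -51.821 -69.756 210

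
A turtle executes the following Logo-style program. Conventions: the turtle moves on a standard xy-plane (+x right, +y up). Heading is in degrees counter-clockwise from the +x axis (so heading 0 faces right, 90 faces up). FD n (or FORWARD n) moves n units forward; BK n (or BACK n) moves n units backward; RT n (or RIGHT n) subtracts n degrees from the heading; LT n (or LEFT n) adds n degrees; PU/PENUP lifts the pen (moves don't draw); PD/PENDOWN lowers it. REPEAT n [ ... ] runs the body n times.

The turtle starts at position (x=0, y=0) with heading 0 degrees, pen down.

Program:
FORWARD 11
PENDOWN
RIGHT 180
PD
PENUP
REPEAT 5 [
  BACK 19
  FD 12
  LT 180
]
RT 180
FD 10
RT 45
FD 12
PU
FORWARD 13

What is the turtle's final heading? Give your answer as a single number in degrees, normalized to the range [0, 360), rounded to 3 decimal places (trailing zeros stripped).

Executing turtle program step by step:
Start: pos=(0,0), heading=0, pen down
FD 11: (0,0) -> (11,0) [heading=0, draw]
PD: pen down
RT 180: heading 0 -> 180
PD: pen down
PU: pen up
REPEAT 5 [
  -- iteration 1/5 --
  BK 19: (11,0) -> (30,0) [heading=180, move]
  FD 12: (30,0) -> (18,0) [heading=180, move]
  LT 180: heading 180 -> 0
  -- iteration 2/5 --
  BK 19: (18,0) -> (-1,0) [heading=0, move]
  FD 12: (-1,0) -> (11,0) [heading=0, move]
  LT 180: heading 0 -> 180
  -- iteration 3/5 --
  BK 19: (11,0) -> (30,0) [heading=180, move]
  FD 12: (30,0) -> (18,0) [heading=180, move]
  LT 180: heading 180 -> 0
  -- iteration 4/5 --
  BK 19: (18,0) -> (-1,0) [heading=0, move]
  FD 12: (-1,0) -> (11,0) [heading=0, move]
  LT 180: heading 0 -> 180
  -- iteration 5/5 --
  BK 19: (11,0) -> (30,0) [heading=180, move]
  FD 12: (30,0) -> (18,0) [heading=180, move]
  LT 180: heading 180 -> 0
]
RT 180: heading 0 -> 180
FD 10: (18,0) -> (8,0) [heading=180, move]
RT 45: heading 180 -> 135
FD 12: (8,0) -> (-0.485,8.485) [heading=135, move]
PU: pen up
FD 13: (-0.485,8.485) -> (-9.678,17.678) [heading=135, move]
Final: pos=(-9.678,17.678), heading=135, 1 segment(s) drawn

Answer: 135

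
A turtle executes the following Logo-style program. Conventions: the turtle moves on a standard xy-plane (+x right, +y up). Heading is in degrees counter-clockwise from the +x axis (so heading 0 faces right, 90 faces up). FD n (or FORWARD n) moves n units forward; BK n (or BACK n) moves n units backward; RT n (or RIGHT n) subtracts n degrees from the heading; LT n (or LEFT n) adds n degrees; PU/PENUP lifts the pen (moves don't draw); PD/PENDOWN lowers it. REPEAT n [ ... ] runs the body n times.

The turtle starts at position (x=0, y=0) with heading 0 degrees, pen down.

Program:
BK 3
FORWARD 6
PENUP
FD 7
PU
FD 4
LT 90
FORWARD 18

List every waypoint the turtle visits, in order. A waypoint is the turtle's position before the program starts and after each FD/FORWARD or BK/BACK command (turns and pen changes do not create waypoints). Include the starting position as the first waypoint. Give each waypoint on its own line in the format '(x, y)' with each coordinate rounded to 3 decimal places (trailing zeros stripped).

Answer: (0, 0)
(-3, 0)
(3, 0)
(10, 0)
(14, 0)
(14, 18)

Derivation:
Executing turtle program step by step:
Start: pos=(0,0), heading=0, pen down
BK 3: (0,0) -> (-3,0) [heading=0, draw]
FD 6: (-3,0) -> (3,0) [heading=0, draw]
PU: pen up
FD 7: (3,0) -> (10,0) [heading=0, move]
PU: pen up
FD 4: (10,0) -> (14,0) [heading=0, move]
LT 90: heading 0 -> 90
FD 18: (14,0) -> (14,18) [heading=90, move]
Final: pos=(14,18), heading=90, 2 segment(s) drawn
Waypoints (6 total):
(0, 0)
(-3, 0)
(3, 0)
(10, 0)
(14, 0)
(14, 18)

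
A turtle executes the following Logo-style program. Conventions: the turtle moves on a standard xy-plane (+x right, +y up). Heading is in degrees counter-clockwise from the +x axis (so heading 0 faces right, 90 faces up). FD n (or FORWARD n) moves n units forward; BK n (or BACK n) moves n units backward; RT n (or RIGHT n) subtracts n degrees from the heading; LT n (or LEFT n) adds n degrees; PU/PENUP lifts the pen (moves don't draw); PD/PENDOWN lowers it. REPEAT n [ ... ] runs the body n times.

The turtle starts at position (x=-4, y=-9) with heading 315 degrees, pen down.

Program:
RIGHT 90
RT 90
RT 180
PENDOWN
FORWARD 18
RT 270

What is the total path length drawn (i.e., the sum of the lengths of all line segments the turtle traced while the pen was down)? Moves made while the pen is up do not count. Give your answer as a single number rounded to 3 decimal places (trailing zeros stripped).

Answer: 18

Derivation:
Executing turtle program step by step:
Start: pos=(-4,-9), heading=315, pen down
RT 90: heading 315 -> 225
RT 90: heading 225 -> 135
RT 180: heading 135 -> 315
PD: pen down
FD 18: (-4,-9) -> (8.728,-21.728) [heading=315, draw]
RT 270: heading 315 -> 45
Final: pos=(8.728,-21.728), heading=45, 1 segment(s) drawn

Segment lengths:
  seg 1: (-4,-9) -> (8.728,-21.728), length = 18
Total = 18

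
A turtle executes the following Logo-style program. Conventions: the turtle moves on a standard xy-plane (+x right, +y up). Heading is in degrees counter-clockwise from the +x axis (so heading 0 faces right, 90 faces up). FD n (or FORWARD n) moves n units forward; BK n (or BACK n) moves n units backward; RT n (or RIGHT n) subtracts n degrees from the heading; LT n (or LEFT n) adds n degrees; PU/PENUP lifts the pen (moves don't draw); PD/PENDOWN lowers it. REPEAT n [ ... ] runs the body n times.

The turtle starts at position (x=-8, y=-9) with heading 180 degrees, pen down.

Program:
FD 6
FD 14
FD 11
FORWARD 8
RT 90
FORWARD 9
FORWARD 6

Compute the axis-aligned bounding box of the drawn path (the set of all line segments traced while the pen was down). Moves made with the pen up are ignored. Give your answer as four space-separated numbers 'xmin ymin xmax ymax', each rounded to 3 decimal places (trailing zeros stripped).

Executing turtle program step by step:
Start: pos=(-8,-9), heading=180, pen down
FD 6: (-8,-9) -> (-14,-9) [heading=180, draw]
FD 14: (-14,-9) -> (-28,-9) [heading=180, draw]
FD 11: (-28,-9) -> (-39,-9) [heading=180, draw]
FD 8: (-39,-9) -> (-47,-9) [heading=180, draw]
RT 90: heading 180 -> 90
FD 9: (-47,-9) -> (-47,0) [heading=90, draw]
FD 6: (-47,0) -> (-47,6) [heading=90, draw]
Final: pos=(-47,6), heading=90, 6 segment(s) drawn

Segment endpoints: x in {-47, -39, -28, -14, -8}, y in {-9, -9, -9, -9, 0, 6}
xmin=-47, ymin=-9, xmax=-8, ymax=6

Answer: -47 -9 -8 6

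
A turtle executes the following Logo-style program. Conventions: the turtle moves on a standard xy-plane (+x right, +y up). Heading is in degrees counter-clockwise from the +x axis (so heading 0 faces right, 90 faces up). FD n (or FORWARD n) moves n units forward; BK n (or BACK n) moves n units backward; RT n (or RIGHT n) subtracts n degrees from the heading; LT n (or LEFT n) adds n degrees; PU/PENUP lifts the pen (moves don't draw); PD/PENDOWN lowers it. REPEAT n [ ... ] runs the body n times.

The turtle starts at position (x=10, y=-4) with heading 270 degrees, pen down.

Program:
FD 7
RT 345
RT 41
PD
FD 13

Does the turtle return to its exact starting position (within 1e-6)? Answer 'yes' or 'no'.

Executing turtle program step by step:
Start: pos=(10,-4), heading=270, pen down
FD 7: (10,-4) -> (10,-11) [heading=270, draw]
RT 345: heading 270 -> 285
RT 41: heading 285 -> 244
PD: pen down
FD 13: (10,-11) -> (4.301,-22.684) [heading=244, draw]
Final: pos=(4.301,-22.684), heading=244, 2 segment(s) drawn

Start position: (10, -4)
Final position: (4.301, -22.684)
Distance = 19.534; >= 1e-6 -> NOT closed

Answer: no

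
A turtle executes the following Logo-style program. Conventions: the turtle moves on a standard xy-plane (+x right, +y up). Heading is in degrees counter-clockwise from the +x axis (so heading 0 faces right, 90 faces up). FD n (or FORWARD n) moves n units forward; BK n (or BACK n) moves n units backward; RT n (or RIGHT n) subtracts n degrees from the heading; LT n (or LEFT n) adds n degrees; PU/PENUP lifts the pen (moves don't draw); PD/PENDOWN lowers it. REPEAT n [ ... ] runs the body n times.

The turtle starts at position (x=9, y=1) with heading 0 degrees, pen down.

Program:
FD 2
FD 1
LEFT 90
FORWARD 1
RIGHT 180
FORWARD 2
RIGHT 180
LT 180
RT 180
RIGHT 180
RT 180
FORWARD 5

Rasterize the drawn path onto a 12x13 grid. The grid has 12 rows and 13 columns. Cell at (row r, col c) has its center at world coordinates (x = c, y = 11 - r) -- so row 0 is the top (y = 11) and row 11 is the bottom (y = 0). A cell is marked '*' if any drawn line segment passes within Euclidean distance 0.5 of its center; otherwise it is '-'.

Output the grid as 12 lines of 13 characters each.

Answer: -------------
-------------
-------------
-------------
-------------
-------------
------------*
------------*
------------*
------------*
---------****
------------*

Derivation:
Segment 0: (9,1) -> (11,1)
Segment 1: (11,1) -> (12,1)
Segment 2: (12,1) -> (12,2)
Segment 3: (12,2) -> (12,0)
Segment 4: (12,0) -> (12,5)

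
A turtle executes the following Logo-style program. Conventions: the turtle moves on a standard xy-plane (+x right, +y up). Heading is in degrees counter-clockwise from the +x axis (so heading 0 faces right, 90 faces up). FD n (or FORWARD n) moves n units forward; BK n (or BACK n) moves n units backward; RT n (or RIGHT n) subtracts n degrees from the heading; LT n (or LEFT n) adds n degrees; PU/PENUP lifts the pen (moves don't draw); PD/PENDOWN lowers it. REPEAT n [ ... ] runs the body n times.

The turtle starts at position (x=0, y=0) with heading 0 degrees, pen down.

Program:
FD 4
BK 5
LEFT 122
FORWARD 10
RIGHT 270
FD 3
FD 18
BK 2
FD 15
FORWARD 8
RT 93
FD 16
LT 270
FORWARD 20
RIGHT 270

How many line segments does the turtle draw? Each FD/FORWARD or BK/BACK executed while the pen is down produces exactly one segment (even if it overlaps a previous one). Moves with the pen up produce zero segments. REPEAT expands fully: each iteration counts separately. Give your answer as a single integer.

Answer: 10

Derivation:
Executing turtle program step by step:
Start: pos=(0,0), heading=0, pen down
FD 4: (0,0) -> (4,0) [heading=0, draw]
BK 5: (4,0) -> (-1,0) [heading=0, draw]
LT 122: heading 0 -> 122
FD 10: (-1,0) -> (-6.299,8.48) [heading=122, draw]
RT 270: heading 122 -> 212
FD 3: (-6.299,8.48) -> (-8.843,6.891) [heading=212, draw]
FD 18: (-8.843,6.891) -> (-24.108,-2.648) [heading=212, draw]
BK 2: (-24.108,-2.648) -> (-22.412,-1.588) [heading=212, draw]
FD 15: (-22.412,-1.588) -> (-35.133,-9.537) [heading=212, draw]
FD 8: (-35.133,-9.537) -> (-41.917,-13.776) [heading=212, draw]
RT 93: heading 212 -> 119
FD 16: (-41.917,-13.776) -> (-49.674,0.218) [heading=119, draw]
LT 270: heading 119 -> 29
FD 20: (-49.674,0.218) -> (-32.182,9.914) [heading=29, draw]
RT 270: heading 29 -> 119
Final: pos=(-32.182,9.914), heading=119, 10 segment(s) drawn
Segments drawn: 10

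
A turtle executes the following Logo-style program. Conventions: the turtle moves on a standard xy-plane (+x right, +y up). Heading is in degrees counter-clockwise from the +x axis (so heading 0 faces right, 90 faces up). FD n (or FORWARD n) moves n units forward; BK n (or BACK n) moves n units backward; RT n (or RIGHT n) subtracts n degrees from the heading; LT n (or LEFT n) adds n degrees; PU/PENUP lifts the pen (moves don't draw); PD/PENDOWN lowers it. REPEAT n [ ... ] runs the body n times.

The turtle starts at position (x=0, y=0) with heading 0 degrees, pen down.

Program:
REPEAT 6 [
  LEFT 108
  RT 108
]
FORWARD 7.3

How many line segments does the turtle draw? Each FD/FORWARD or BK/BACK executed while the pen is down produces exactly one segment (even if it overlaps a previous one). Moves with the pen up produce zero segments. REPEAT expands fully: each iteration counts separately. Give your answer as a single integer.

Executing turtle program step by step:
Start: pos=(0,0), heading=0, pen down
REPEAT 6 [
  -- iteration 1/6 --
  LT 108: heading 0 -> 108
  RT 108: heading 108 -> 0
  -- iteration 2/6 --
  LT 108: heading 0 -> 108
  RT 108: heading 108 -> 0
  -- iteration 3/6 --
  LT 108: heading 0 -> 108
  RT 108: heading 108 -> 0
  -- iteration 4/6 --
  LT 108: heading 0 -> 108
  RT 108: heading 108 -> 0
  -- iteration 5/6 --
  LT 108: heading 0 -> 108
  RT 108: heading 108 -> 0
  -- iteration 6/6 --
  LT 108: heading 0 -> 108
  RT 108: heading 108 -> 0
]
FD 7.3: (0,0) -> (7.3,0) [heading=0, draw]
Final: pos=(7.3,0), heading=0, 1 segment(s) drawn
Segments drawn: 1

Answer: 1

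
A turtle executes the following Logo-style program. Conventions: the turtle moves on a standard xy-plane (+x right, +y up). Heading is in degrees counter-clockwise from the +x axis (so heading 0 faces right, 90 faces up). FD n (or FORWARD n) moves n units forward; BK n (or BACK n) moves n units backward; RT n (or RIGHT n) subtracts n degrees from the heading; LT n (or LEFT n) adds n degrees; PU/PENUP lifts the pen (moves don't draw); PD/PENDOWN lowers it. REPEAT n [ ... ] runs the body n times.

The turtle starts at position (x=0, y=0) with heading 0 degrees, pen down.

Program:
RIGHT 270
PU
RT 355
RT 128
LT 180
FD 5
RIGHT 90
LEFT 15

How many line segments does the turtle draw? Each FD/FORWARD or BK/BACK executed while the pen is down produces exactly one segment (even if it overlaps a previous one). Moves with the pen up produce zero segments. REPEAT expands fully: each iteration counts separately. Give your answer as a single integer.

Answer: 0

Derivation:
Executing turtle program step by step:
Start: pos=(0,0), heading=0, pen down
RT 270: heading 0 -> 90
PU: pen up
RT 355: heading 90 -> 95
RT 128: heading 95 -> 327
LT 180: heading 327 -> 147
FD 5: (0,0) -> (-4.193,2.723) [heading=147, move]
RT 90: heading 147 -> 57
LT 15: heading 57 -> 72
Final: pos=(-4.193,2.723), heading=72, 0 segment(s) drawn
Segments drawn: 0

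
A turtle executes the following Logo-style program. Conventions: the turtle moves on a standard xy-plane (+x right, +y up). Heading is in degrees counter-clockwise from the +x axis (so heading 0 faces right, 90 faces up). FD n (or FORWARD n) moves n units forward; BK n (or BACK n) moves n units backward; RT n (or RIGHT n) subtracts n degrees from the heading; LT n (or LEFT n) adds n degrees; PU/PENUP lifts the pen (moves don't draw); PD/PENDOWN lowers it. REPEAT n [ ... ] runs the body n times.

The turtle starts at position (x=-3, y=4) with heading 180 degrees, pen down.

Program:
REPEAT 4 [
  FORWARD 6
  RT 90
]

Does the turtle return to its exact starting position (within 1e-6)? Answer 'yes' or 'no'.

Answer: yes

Derivation:
Executing turtle program step by step:
Start: pos=(-3,4), heading=180, pen down
REPEAT 4 [
  -- iteration 1/4 --
  FD 6: (-3,4) -> (-9,4) [heading=180, draw]
  RT 90: heading 180 -> 90
  -- iteration 2/4 --
  FD 6: (-9,4) -> (-9,10) [heading=90, draw]
  RT 90: heading 90 -> 0
  -- iteration 3/4 --
  FD 6: (-9,10) -> (-3,10) [heading=0, draw]
  RT 90: heading 0 -> 270
  -- iteration 4/4 --
  FD 6: (-3,10) -> (-3,4) [heading=270, draw]
  RT 90: heading 270 -> 180
]
Final: pos=(-3,4), heading=180, 4 segment(s) drawn

Start position: (-3, 4)
Final position: (-3, 4)
Distance = 0; < 1e-6 -> CLOSED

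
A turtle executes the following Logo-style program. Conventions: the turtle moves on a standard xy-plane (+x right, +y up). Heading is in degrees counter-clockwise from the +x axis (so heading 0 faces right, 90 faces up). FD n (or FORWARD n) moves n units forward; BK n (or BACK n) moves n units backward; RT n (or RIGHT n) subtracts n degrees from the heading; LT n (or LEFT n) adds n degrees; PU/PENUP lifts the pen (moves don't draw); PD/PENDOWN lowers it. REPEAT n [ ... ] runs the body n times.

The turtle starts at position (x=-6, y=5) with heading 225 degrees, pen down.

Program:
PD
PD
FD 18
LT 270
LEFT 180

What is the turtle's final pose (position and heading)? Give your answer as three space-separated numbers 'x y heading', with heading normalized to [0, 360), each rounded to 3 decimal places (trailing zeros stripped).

Answer: -18.728 -7.728 315

Derivation:
Executing turtle program step by step:
Start: pos=(-6,5), heading=225, pen down
PD: pen down
PD: pen down
FD 18: (-6,5) -> (-18.728,-7.728) [heading=225, draw]
LT 270: heading 225 -> 135
LT 180: heading 135 -> 315
Final: pos=(-18.728,-7.728), heading=315, 1 segment(s) drawn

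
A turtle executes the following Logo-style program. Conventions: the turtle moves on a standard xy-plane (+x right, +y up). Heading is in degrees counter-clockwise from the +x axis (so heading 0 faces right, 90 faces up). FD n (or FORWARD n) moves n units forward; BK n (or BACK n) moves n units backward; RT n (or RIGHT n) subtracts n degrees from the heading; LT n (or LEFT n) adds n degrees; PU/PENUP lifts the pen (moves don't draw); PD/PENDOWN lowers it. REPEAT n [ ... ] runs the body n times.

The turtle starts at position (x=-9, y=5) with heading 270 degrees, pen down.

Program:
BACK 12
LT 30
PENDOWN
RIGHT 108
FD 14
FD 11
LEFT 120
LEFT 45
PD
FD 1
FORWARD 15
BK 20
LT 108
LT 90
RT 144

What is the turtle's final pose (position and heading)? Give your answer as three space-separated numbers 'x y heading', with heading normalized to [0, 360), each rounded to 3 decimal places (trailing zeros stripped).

Answer: -37.448 12.012 51

Derivation:
Executing turtle program step by step:
Start: pos=(-9,5), heading=270, pen down
BK 12: (-9,5) -> (-9,17) [heading=270, draw]
LT 30: heading 270 -> 300
PD: pen down
RT 108: heading 300 -> 192
FD 14: (-9,17) -> (-22.694,14.089) [heading=192, draw]
FD 11: (-22.694,14.089) -> (-33.454,11.802) [heading=192, draw]
LT 120: heading 192 -> 312
LT 45: heading 312 -> 357
PD: pen down
FD 1: (-33.454,11.802) -> (-32.455,11.75) [heading=357, draw]
FD 15: (-32.455,11.75) -> (-17.476,10.965) [heading=357, draw]
BK 20: (-17.476,10.965) -> (-37.448,12.012) [heading=357, draw]
LT 108: heading 357 -> 105
LT 90: heading 105 -> 195
RT 144: heading 195 -> 51
Final: pos=(-37.448,12.012), heading=51, 6 segment(s) drawn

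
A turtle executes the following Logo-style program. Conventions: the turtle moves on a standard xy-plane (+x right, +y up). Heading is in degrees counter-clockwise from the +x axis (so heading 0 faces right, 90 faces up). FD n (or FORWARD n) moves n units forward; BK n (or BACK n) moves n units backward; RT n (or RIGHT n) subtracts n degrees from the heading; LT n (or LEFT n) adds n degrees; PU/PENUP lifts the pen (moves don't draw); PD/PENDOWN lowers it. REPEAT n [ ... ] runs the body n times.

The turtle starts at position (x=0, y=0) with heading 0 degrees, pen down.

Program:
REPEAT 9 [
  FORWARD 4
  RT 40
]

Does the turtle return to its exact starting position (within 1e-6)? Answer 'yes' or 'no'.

Executing turtle program step by step:
Start: pos=(0,0), heading=0, pen down
REPEAT 9 [
  -- iteration 1/9 --
  FD 4: (0,0) -> (4,0) [heading=0, draw]
  RT 40: heading 0 -> 320
  -- iteration 2/9 --
  FD 4: (4,0) -> (7.064,-2.571) [heading=320, draw]
  RT 40: heading 320 -> 280
  -- iteration 3/9 --
  FD 4: (7.064,-2.571) -> (7.759,-6.51) [heading=280, draw]
  RT 40: heading 280 -> 240
  -- iteration 4/9 --
  FD 4: (7.759,-6.51) -> (5.759,-9.974) [heading=240, draw]
  RT 40: heading 240 -> 200
  -- iteration 5/9 --
  FD 4: (5.759,-9.974) -> (2,-11.343) [heading=200, draw]
  RT 40: heading 200 -> 160
  -- iteration 6/9 --
  FD 4: (2,-11.343) -> (-1.759,-9.974) [heading=160, draw]
  RT 40: heading 160 -> 120
  -- iteration 7/9 --
  FD 4: (-1.759,-9.974) -> (-3.759,-6.51) [heading=120, draw]
  RT 40: heading 120 -> 80
  -- iteration 8/9 --
  FD 4: (-3.759,-6.51) -> (-3.064,-2.571) [heading=80, draw]
  RT 40: heading 80 -> 40
  -- iteration 9/9 --
  FD 4: (-3.064,-2.571) -> (0,0) [heading=40, draw]
  RT 40: heading 40 -> 0
]
Final: pos=(0,0), heading=0, 9 segment(s) drawn

Start position: (0, 0)
Final position: (0, 0)
Distance = 0; < 1e-6 -> CLOSED

Answer: yes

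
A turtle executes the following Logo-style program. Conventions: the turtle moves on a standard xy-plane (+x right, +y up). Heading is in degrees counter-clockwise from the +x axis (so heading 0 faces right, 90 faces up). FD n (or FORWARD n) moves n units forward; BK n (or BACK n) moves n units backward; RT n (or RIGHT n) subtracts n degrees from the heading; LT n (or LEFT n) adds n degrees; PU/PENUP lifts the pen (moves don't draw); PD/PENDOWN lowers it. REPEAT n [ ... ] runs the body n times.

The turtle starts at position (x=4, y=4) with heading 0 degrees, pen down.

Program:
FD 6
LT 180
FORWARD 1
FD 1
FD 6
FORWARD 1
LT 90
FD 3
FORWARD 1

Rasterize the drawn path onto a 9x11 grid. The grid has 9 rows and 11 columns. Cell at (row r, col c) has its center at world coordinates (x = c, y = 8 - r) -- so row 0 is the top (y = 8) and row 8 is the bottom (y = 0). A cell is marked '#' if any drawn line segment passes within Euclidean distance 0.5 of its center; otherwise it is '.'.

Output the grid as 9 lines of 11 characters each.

Answer: ...........
...........
...........
...........
.##########
.#.........
.#.........
.#.........
.#.........

Derivation:
Segment 0: (4,4) -> (10,4)
Segment 1: (10,4) -> (9,4)
Segment 2: (9,4) -> (8,4)
Segment 3: (8,4) -> (2,4)
Segment 4: (2,4) -> (1,4)
Segment 5: (1,4) -> (1,1)
Segment 6: (1,1) -> (1,0)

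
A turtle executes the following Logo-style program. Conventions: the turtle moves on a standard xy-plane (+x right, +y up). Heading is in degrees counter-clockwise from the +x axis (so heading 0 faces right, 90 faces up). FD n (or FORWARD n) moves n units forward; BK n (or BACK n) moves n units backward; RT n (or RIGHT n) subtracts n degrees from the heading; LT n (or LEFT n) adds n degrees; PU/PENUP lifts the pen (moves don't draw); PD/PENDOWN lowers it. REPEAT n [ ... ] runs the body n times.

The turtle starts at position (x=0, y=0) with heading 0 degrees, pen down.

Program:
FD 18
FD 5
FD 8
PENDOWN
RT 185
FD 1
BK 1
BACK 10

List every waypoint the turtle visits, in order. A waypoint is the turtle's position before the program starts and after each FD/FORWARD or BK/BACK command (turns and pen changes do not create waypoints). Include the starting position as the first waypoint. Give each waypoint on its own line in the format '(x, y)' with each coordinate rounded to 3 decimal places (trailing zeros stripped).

Answer: (0, 0)
(18, 0)
(23, 0)
(31, 0)
(30.004, 0.087)
(31, 0)
(40.962, -0.872)

Derivation:
Executing turtle program step by step:
Start: pos=(0,0), heading=0, pen down
FD 18: (0,0) -> (18,0) [heading=0, draw]
FD 5: (18,0) -> (23,0) [heading=0, draw]
FD 8: (23,0) -> (31,0) [heading=0, draw]
PD: pen down
RT 185: heading 0 -> 175
FD 1: (31,0) -> (30.004,0.087) [heading=175, draw]
BK 1: (30.004,0.087) -> (31,0) [heading=175, draw]
BK 10: (31,0) -> (40.962,-0.872) [heading=175, draw]
Final: pos=(40.962,-0.872), heading=175, 6 segment(s) drawn
Waypoints (7 total):
(0, 0)
(18, 0)
(23, 0)
(31, 0)
(30.004, 0.087)
(31, 0)
(40.962, -0.872)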